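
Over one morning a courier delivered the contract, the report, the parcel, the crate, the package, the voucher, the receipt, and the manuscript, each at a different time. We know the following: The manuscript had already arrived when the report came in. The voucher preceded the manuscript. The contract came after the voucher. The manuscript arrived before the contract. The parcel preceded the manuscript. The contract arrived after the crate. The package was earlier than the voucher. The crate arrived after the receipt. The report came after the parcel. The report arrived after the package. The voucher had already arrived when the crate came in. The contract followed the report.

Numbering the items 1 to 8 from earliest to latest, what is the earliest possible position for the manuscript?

4

The package, the parcel, and the voucher must all come before the manuscript — 3 forced predecessors.
Nothing else is forced ahead of the manuscript, so its earliest slot is position 3 + 1 = 4.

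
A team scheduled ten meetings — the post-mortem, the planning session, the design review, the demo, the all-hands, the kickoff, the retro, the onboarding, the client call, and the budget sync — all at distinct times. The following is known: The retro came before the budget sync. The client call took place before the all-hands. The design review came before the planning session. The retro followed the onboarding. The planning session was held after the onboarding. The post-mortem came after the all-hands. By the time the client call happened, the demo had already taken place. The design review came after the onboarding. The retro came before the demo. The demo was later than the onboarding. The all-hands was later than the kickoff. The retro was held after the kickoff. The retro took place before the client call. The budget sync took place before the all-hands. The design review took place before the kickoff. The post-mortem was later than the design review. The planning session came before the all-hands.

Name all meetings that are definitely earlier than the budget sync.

Directly stated before the budget sync: the retro.
The design review reaches the budget sync via the design review → the kickoff → the retro → the budget sync.
The kickoff reaches the budget sync via the kickoff → the retro → the budget sync.
The onboarding reaches the budget sync via the onboarding → the retro → the budget sync.
No chain forces the planning session (or any of the others) ahead of the budget sync.

the design review, the kickoff, the onboarding, the retro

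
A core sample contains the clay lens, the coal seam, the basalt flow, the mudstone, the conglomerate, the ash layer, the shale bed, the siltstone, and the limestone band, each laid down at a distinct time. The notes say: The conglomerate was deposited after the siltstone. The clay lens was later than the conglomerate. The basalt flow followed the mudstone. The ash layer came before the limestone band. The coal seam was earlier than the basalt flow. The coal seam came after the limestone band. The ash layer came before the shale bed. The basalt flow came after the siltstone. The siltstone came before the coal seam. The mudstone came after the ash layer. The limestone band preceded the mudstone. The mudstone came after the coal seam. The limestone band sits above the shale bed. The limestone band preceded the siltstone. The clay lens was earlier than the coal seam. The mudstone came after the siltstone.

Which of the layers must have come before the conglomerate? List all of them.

the ash layer, the limestone band, the shale bed, the siltstone

Directly stated before the conglomerate: the siltstone.
The ash layer reaches the conglomerate via the ash layer → the limestone band → the siltstone → the conglomerate.
The limestone band reaches the conglomerate via the limestone band → the siltstone → the conglomerate.
The shale bed reaches the conglomerate via the shale bed → the limestone band → the siltstone → the conglomerate.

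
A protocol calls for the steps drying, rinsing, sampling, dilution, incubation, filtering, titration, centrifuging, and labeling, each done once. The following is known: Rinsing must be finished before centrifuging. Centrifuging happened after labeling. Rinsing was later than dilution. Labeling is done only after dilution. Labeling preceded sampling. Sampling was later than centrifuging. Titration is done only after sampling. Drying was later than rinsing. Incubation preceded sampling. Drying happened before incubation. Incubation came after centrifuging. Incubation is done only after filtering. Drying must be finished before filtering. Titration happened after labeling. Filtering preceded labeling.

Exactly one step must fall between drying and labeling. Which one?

filtering

Tracing the constraints gives drying → filtering → labeling, so filtering sits after drying and before labeling.
No other step is forced both after drying and before labeling.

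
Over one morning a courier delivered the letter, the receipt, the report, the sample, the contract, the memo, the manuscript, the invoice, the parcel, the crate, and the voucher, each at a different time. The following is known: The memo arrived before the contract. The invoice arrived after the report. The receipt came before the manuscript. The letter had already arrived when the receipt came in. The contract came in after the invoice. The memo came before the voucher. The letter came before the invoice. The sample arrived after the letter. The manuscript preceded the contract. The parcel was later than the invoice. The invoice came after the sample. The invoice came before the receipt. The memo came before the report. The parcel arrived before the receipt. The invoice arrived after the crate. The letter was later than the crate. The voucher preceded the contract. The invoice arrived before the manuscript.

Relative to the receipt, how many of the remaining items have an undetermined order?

1

Forced before the receipt: the crate, the invoice, the letter, the memo, the parcel, the report, and the sample; forced after the receipt: the contract and the manuscript.
That leaves the voucher with no forced order relative to the receipt — 1.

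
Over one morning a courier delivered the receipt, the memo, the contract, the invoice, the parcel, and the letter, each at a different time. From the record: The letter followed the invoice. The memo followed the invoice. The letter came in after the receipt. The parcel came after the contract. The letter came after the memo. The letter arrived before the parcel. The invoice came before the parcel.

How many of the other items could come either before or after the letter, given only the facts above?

1

Forced before the letter: the invoice, the memo, and the receipt; forced after the letter: the parcel.
That leaves the contract with no forced order relative to the letter — 1.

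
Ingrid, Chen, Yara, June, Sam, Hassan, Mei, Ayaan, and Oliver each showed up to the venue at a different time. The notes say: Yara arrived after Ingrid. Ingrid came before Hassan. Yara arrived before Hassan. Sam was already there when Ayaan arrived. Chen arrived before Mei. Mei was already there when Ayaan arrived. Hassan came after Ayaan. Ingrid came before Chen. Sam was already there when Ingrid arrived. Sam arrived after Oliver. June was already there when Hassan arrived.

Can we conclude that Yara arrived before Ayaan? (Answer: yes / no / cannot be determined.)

No chain of stated constraints runs from Yara to Ayaan, and none runs from Ayaan to Yara either.
So the relative order of Yara and Ayaan is not fixed by the given facts.

cannot be determined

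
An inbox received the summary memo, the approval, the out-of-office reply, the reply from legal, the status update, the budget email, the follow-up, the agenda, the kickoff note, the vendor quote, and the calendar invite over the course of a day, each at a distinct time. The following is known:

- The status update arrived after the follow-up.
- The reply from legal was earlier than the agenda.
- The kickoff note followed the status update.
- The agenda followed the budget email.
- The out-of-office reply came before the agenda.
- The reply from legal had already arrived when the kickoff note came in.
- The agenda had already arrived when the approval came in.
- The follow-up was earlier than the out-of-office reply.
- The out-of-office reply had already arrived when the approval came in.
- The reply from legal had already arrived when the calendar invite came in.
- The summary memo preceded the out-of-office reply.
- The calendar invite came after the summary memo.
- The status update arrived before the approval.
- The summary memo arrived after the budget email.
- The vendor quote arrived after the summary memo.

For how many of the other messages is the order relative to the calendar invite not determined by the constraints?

7

Forced before the calendar invite: the budget email, the reply from legal, and the summary memo.
That leaves the agenda, the approval, the follow-up, the kickoff note, the out-of-office reply, the status update, and the vendor quote with no forced order relative to the calendar invite — 7.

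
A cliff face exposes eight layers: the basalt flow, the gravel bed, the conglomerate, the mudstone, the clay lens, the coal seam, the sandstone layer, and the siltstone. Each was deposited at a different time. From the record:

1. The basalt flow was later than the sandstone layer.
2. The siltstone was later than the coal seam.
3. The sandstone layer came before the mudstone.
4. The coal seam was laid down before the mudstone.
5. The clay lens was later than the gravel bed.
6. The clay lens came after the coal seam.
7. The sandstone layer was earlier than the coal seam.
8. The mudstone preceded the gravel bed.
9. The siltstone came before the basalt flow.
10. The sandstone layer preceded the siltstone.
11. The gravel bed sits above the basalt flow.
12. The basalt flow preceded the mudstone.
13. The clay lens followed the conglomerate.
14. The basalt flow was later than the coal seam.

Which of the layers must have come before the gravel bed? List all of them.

Directly stated before the gravel bed: the basalt flow and the mudstone.
The coal seam reaches the gravel bed via the coal seam → the basalt flow → the gravel bed.
The sandstone layer reaches the gravel bed via the sandstone layer → the mudstone → the gravel bed.
The siltstone reaches the gravel bed via the siltstone → the basalt flow → the gravel bed.

the basalt flow, the coal seam, the mudstone, the sandstone layer, the siltstone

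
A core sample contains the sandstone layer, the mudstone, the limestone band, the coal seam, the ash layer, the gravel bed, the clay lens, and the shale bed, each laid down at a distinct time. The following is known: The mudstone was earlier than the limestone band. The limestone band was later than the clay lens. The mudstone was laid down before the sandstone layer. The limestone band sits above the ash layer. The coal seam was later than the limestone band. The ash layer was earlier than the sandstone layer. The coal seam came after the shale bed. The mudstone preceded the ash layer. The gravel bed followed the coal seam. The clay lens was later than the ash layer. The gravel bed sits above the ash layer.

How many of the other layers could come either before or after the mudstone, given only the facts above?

Forced after the mudstone: the ash layer, the clay lens, the coal seam, the gravel bed, the limestone band, and the sandstone layer.
That leaves the shale bed with no forced order relative to the mudstone — 1.

1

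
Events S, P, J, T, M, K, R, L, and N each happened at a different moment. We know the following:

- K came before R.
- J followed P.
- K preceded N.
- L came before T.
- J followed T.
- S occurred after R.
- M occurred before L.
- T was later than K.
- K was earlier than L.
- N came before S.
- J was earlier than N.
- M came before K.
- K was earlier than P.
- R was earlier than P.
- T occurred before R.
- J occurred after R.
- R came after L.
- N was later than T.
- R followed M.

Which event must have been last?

S

Every other event has a chain of constraints placing it before S, so S is last.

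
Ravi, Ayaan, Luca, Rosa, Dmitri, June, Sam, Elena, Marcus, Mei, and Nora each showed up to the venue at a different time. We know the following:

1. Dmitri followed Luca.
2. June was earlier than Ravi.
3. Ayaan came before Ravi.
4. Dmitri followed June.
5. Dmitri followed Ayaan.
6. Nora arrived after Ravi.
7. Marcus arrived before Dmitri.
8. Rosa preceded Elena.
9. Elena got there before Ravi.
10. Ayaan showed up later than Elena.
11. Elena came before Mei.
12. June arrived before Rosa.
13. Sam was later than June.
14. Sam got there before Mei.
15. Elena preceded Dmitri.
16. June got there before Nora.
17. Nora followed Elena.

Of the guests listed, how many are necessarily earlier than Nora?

Directly stated before Nora: Elena, June, and Ravi.
Ayaan reaches Nora via Ayaan → Ravi → Nora.
Rosa reaches Nora via Rosa → Elena → Nora.
No chain forces Mei (or any of the others) ahead of Nora.
That's Ayaan, Elena, June, Ravi, and Rosa — 5 in all.

5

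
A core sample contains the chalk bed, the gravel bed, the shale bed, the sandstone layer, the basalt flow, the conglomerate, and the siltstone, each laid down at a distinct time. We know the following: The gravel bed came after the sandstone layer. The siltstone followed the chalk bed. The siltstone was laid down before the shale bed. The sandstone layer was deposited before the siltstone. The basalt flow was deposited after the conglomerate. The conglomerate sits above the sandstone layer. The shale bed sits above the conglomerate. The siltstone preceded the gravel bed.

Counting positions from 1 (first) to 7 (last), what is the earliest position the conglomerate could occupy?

2

The sandstone layer must come before the conglomerate — 1 forced predecessor.
Nothing else is forced ahead of the conglomerate, so its earliest slot is position 1 + 1 = 2.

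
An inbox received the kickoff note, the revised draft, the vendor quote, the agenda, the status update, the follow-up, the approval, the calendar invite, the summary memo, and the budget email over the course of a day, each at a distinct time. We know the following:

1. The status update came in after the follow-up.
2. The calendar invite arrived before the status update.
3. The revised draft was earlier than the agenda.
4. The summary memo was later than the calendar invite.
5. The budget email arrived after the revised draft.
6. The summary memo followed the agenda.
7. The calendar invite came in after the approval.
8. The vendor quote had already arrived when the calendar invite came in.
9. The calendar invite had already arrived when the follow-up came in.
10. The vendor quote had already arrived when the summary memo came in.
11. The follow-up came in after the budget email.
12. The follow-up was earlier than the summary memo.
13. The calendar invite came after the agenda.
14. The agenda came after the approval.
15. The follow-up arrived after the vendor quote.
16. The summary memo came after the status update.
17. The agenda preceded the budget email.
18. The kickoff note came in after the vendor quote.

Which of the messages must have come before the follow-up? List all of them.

the agenda, the approval, the budget email, the calendar invite, the revised draft, the vendor quote

Directly stated before the follow-up: the budget email, the calendar invite, and the vendor quote.
The agenda reaches the follow-up via the agenda → the calendar invite → the follow-up.
The approval reaches the follow-up via the approval → the calendar invite → the follow-up.
The revised draft reaches the follow-up via the revised draft → the budget email → the follow-up.
No chain forces the kickoff note (or any of the others) ahead of the follow-up.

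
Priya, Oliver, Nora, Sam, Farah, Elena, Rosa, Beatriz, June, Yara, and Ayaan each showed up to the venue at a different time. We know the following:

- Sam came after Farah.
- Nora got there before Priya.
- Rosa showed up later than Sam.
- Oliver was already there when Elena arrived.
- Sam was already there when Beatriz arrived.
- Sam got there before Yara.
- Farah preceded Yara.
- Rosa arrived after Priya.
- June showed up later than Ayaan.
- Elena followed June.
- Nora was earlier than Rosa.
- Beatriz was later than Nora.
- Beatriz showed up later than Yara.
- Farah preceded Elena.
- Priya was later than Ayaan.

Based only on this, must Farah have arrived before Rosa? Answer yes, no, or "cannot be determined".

yes

Chain the constraints: Farah → Sam → Rosa. Each link is directly stated, so Farah comes before Rosa.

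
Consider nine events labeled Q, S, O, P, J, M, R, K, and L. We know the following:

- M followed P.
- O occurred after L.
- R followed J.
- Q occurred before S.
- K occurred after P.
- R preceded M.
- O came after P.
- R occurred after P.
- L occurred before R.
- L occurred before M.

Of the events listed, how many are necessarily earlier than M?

4

Directly stated before M: L, P, and R.
J reaches M via J → R → M.
That's J, L, P, and R — 4 in all.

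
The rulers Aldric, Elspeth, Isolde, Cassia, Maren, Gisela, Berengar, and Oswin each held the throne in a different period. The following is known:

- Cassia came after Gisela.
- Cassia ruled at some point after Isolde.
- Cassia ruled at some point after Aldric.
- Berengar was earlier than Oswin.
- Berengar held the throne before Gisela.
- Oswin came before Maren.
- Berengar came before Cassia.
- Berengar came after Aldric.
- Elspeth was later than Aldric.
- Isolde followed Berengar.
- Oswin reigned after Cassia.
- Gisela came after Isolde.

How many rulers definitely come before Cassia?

4

Directly stated before Cassia: Aldric, Berengar, Gisela, and Isolde.
No chain forces Maren (or any of the others) ahead of Cassia.
That's Aldric, Berengar, Gisela, and Isolde — 4 in all.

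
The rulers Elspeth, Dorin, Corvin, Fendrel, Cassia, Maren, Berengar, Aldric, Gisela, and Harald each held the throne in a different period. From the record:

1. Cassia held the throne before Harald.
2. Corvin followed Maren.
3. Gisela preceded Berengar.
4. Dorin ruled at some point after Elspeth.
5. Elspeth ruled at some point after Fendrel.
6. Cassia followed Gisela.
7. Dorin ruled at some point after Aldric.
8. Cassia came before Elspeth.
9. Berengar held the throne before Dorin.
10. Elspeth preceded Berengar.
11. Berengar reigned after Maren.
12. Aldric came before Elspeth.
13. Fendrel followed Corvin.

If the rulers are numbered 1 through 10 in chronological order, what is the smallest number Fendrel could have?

Corvin and Maren must both come before Fendrel — 2 forced predecessors.
Nothing else is forced ahead of Fendrel, so their earliest slot is position 2 + 1 = 3.

3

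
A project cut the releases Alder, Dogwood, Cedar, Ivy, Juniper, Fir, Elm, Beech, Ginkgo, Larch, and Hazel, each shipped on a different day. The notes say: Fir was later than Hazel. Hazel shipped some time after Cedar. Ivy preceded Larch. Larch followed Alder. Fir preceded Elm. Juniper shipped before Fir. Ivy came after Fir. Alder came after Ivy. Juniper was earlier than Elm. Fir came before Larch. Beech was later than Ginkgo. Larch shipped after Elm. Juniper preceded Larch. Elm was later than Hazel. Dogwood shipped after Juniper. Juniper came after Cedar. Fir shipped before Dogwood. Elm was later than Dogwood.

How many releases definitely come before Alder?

5

Directly stated before Alder: Ivy.
Cedar reaches Alder via Cedar → Hazel → Fir → Ivy → Alder.
Fir reaches Alder via Fir → Ivy → Alder.
Hazel reaches Alder via Hazel → Fir → Ivy → Alder.
Likewise Juniper reaches Alder by chaining the stated constraints.
No chain forces Ginkgo (or any of the others) ahead of Alder.
That's Cedar, Fir, Hazel, Ivy, and Juniper — 5 in all.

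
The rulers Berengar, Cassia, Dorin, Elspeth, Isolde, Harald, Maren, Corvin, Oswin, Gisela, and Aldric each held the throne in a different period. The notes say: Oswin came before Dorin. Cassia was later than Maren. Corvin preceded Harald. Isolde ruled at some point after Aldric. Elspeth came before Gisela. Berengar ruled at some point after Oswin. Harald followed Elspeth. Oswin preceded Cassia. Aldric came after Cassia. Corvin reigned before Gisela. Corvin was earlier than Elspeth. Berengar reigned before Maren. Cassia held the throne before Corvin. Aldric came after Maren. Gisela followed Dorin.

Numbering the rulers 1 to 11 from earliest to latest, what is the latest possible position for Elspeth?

9

Elspeth must come before Gisela and Harald — 2 rulers forced after them.
Everything else can be placed before Elspeth in some valid order, so Elspeth can sit as late as position 11 − 2 = 9.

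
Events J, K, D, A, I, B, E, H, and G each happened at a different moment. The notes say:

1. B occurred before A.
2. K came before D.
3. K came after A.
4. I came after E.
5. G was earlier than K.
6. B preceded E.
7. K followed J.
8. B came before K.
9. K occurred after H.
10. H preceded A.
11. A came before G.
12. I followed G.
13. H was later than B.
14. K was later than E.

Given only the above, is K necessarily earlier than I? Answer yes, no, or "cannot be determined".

No chain of stated constraints runs from K to I, and none runs from I to K either.
So the relative order of K and I is not fixed by the given facts.

cannot be determined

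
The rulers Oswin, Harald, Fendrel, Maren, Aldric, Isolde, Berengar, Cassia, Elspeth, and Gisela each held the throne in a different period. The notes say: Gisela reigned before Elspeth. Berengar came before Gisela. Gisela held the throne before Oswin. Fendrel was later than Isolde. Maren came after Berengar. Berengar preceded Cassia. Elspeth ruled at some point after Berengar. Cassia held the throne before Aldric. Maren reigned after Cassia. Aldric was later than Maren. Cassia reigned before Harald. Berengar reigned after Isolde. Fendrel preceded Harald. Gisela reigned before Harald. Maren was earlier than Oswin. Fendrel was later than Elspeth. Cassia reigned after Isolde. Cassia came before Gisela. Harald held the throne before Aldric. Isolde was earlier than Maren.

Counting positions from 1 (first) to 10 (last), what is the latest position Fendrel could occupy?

Fendrel must come before Aldric and Harald — 2 rulers forced after them.
Everything else can be placed before Fendrel in some valid order, so Fendrel can sit as late as position 10 − 2 = 8.

8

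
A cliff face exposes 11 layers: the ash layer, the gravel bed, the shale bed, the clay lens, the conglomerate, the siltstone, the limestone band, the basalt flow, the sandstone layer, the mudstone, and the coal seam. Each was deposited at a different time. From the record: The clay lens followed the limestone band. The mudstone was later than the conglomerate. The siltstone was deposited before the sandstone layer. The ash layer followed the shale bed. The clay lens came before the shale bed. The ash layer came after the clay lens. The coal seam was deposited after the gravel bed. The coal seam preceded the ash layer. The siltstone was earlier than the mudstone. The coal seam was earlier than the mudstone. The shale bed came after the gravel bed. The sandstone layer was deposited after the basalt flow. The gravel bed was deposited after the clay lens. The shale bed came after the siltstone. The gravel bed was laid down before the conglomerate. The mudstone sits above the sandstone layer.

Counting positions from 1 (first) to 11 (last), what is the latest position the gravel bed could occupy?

The gravel bed must come before the ash layer, the coal seam, the conglomerate, the mudstone, and the shale bed — 5 layers forced after it.
Everything else can be placed before the gravel bed in some valid order, so the gravel bed can sit as late as position 11 − 5 = 6.

6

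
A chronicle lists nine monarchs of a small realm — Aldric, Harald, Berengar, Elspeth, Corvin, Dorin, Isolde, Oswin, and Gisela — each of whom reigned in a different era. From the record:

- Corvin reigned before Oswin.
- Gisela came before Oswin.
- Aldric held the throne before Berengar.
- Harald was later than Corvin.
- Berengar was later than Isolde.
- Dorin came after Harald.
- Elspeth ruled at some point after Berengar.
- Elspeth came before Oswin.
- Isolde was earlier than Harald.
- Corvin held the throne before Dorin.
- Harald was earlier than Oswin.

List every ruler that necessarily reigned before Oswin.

Directly stated before Oswin: Corvin, Elspeth, Gisela, and Harald.
Aldric reaches Oswin via Aldric → Berengar → Elspeth → Oswin.
Berengar reaches Oswin via Berengar → Elspeth → Oswin.
Isolde reaches Oswin via Isolde → Harald → Oswin.
No chain forces Dorin ahead of Oswin.

Aldric, Berengar, Corvin, Elspeth, Gisela, Harald, Isolde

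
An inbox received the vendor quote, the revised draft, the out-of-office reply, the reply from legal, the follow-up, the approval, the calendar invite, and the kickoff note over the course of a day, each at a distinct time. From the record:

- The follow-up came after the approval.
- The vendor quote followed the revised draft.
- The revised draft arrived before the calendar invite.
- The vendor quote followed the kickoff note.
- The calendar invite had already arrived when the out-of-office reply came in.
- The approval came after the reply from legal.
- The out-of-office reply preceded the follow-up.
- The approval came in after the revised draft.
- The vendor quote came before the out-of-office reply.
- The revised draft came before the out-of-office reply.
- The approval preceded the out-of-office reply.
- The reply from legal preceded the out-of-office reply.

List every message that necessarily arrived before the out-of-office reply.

Directly stated before the out-of-office reply: the approval, the calendar invite, the reply from legal, the revised draft, and the vendor quote.
The kickoff note reaches the out-of-office reply via the kickoff note → the vendor quote → the out-of-office reply.

the approval, the calendar invite, the kickoff note, the reply from legal, the revised draft, the vendor quote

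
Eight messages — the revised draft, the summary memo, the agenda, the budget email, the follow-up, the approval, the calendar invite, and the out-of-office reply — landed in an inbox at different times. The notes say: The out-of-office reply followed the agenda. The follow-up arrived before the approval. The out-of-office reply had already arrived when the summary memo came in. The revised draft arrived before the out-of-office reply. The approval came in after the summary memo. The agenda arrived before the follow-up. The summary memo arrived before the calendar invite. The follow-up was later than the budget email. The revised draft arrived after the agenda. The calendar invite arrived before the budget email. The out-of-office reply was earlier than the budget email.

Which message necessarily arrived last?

Every other message has a chain of constraints placing it before the approval, so the approval is last.

the approval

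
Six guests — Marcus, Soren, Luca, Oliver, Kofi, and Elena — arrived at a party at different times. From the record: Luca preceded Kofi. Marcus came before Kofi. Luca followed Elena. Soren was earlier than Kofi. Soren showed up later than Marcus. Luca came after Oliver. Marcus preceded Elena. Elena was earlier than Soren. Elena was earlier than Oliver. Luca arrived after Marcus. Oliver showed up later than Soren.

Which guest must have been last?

Kofi

Every other guest has a chain of constraints placing them before Kofi, so Kofi is last.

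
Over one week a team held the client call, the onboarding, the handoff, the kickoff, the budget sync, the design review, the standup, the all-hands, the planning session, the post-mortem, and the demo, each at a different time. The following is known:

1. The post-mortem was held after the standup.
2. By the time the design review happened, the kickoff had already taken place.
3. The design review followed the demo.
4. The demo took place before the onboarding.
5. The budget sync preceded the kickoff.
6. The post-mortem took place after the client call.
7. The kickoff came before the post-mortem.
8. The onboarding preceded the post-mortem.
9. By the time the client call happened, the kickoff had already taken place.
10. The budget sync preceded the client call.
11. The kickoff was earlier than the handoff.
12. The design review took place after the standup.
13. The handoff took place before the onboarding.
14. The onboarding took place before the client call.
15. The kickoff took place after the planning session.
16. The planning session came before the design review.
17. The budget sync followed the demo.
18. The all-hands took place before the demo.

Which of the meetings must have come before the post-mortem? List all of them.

the all-hands, the budget sync, the client call, the demo, the handoff, the kickoff, the onboarding, the planning session, the standup

Directly stated before the post-mortem: the client call, the kickoff, the onboarding, and the standup.
The all-hands reaches the post-mortem via the all-hands → the demo → the onboarding → the post-mortem.
The budget sync reaches the post-mortem via the budget sync → the kickoff → the post-mortem.
The demo reaches the post-mortem via the demo → the onboarding → the post-mortem.
Likewise the handoff and the planning session each reach the post-mortem by chaining the stated constraints.
No chain forces the design review ahead of the post-mortem.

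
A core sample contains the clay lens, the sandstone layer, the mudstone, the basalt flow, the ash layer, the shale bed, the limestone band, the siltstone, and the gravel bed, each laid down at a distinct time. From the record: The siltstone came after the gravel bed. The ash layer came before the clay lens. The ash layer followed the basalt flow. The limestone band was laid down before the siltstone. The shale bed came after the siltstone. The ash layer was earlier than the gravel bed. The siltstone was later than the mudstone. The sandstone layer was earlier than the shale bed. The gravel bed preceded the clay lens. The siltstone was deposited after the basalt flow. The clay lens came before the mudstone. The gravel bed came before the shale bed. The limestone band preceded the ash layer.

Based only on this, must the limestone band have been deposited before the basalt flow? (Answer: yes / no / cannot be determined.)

cannot be determined

No chain of stated constraints runs from the limestone band to the basalt flow, and none runs from the basalt flow to the limestone band either.
So the relative order of the limestone band and the basalt flow is not fixed by the given facts.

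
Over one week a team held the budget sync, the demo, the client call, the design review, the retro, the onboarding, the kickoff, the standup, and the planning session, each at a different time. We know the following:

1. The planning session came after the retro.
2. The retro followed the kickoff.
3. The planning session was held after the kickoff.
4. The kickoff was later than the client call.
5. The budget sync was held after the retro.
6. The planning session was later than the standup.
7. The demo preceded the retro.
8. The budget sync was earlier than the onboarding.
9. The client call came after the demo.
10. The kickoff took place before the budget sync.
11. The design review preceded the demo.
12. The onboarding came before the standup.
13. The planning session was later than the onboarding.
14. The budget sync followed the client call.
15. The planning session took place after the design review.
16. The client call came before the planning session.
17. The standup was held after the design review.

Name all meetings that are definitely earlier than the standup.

the budget sync, the client call, the demo, the design review, the kickoff, the onboarding, the retro

Directly stated before the standup: the design review and the onboarding.
The budget sync reaches the standup via the budget sync → the onboarding → the standup.
The client call reaches the standup via the client call → the budget sync → the onboarding → the standup.
The demo reaches the standup via the demo → the client call → the budget sync → the onboarding → the standup.
Likewise the kickoff and the retro each reach the standup by chaining the stated constraints.
No chain forces the planning session ahead of the standup.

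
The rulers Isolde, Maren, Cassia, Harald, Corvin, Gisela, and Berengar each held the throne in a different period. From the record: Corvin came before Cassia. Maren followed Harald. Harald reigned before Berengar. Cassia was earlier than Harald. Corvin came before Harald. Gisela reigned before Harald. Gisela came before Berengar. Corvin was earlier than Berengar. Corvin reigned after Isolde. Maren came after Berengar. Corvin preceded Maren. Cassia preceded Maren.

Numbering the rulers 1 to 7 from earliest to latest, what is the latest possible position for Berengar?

6

Berengar must come before Maren — 1 ruler forced after them.
Everything else can be placed before Berengar in some valid order, so Berengar can sit as late as position 7 − 1 = 6.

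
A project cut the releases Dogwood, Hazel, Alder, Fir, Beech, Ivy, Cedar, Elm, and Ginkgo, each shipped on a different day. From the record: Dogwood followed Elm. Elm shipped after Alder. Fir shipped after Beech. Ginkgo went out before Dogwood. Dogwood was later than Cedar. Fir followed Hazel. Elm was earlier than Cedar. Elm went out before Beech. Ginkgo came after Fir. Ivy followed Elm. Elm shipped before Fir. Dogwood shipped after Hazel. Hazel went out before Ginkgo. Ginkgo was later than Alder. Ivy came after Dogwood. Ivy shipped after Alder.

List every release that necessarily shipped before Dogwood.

Alder, Beech, Cedar, Elm, Fir, Ginkgo, Hazel

Directly stated before Dogwood: Cedar, Elm, Ginkgo, and Hazel.
Alder reaches Dogwood via Alder → Elm → Dogwood.
Beech reaches Dogwood via Beech → Fir → Ginkgo → Dogwood.
Fir reaches Dogwood via Fir → Ginkgo → Dogwood.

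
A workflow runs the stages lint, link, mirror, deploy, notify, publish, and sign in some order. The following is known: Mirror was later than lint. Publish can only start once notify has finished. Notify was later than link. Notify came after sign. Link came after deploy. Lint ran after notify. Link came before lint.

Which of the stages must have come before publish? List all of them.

Directly stated before publish: notify.
Deploy reaches publish via deploy → link → notify → publish.
Link reaches publish via link → notify → publish.
Sign reaches publish via sign → notify → publish.

deploy, link, notify, sign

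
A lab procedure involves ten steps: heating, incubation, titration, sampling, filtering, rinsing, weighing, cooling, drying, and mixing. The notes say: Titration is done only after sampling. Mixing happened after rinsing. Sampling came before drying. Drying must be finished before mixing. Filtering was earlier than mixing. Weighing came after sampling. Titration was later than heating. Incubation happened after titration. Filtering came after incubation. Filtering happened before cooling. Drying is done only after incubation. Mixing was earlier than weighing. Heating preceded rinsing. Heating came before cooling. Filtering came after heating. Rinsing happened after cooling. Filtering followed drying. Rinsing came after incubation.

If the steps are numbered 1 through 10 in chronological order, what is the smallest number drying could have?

Heating, incubation, sampling, and titration must all come before drying — 4 forced predecessors.
Nothing else is forced ahead of drying, so its earliest slot is position 4 + 1 = 5.

5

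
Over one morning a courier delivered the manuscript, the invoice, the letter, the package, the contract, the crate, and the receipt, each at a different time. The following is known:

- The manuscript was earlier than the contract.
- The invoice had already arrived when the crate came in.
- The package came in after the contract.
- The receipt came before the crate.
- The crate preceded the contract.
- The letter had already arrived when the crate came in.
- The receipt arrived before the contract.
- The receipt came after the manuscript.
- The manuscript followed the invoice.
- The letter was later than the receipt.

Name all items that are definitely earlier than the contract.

Directly stated before the contract: the crate, the manuscript, and the receipt.
The invoice reaches the contract via the invoice → the crate → the contract.
The letter reaches the contract via the letter → the crate → the contract.
No chain forces the package ahead of the contract.

the crate, the invoice, the letter, the manuscript, the receipt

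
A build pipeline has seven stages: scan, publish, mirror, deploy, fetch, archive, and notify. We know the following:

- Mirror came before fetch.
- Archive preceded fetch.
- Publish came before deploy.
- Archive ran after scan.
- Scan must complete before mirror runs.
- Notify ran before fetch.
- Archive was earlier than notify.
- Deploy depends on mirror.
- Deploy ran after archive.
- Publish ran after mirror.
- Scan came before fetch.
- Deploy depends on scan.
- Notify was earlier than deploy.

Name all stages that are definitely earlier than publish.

Directly stated before publish: mirror.
Scan reaches publish via scan → mirror → publish.

mirror, scan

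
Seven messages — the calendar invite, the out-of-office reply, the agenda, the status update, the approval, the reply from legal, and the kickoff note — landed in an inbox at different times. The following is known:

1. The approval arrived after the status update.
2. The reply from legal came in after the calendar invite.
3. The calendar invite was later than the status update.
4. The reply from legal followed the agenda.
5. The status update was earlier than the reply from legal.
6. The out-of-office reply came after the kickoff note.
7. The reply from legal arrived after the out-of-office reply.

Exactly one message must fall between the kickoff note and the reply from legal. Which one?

Tracing the constraints gives the kickoff note → the out-of-office reply → the reply from legal, so the out-of-office reply sits after the kickoff note and before the reply from legal.
No other message is forced both after the kickoff note and before the reply from legal.

the out-of-office reply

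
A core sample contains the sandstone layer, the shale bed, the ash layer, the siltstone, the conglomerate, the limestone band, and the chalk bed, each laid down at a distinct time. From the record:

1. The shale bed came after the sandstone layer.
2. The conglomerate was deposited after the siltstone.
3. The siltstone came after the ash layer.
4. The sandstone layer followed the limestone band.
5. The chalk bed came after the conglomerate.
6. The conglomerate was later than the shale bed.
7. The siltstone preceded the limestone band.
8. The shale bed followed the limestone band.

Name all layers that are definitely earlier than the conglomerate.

the ash layer, the limestone band, the sandstone layer, the shale bed, the siltstone

Directly stated before the conglomerate: the shale bed and the siltstone.
The ash layer reaches the conglomerate via the ash layer → the siltstone → the conglomerate.
The limestone band reaches the conglomerate via the limestone band → the shale bed → the conglomerate.
The sandstone layer reaches the conglomerate via the sandstone layer → the shale bed → the conglomerate.
No chain forces the chalk bed ahead of the conglomerate.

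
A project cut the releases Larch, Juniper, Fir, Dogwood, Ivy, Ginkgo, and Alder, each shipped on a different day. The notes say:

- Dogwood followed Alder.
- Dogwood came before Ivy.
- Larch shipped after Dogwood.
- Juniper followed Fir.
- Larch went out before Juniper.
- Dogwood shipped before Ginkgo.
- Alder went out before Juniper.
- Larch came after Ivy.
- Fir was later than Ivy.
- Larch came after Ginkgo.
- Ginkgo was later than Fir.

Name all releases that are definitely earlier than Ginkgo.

Alder, Dogwood, Fir, Ivy

Directly stated before Ginkgo: Dogwood and Fir.
Alder reaches Ginkgo via Alder → Dogwood → Ginkgo.
Ivy reaches Ginkgo via Ivy → Fir → Ginkgo.
No chain forces Larch (or any of the others) ahead of Ginkgo.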